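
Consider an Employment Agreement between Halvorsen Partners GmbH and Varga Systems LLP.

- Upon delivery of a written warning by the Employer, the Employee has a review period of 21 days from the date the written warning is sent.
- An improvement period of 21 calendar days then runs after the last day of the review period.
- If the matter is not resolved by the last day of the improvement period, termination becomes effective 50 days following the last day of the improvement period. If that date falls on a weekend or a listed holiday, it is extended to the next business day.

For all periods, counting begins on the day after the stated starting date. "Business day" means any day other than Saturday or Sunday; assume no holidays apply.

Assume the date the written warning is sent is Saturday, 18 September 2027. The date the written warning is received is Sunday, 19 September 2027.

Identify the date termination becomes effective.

Adding 21 calendar days to 18 September 2027 gives 9 October 2027, which is the last day of the review period.
Adding 21 calendar days to 9 October 2027 gives 30 October 2027, which is the last day of the improvement period.
The date termination becomes effective: 50 calendar days after 30 October 2027 is 19 December 2027. That falls on a Sunday, so it rolls to the next business day, Monday, 20 December 2027.

20 December 2027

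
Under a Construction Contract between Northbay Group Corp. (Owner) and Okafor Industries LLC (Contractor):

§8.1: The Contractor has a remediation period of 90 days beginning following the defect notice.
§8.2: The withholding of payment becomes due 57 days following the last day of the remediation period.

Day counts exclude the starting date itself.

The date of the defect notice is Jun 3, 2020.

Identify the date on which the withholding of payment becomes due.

Adding 90 calendar days to Jun 3, 2020 gives Sep 1, 2020, which is the last day of the remediation period.
The date on which the withholding of payment becomes due: Sep 1, 2020 + 57 days = Oct 28, 2020.

Oct 28, 2020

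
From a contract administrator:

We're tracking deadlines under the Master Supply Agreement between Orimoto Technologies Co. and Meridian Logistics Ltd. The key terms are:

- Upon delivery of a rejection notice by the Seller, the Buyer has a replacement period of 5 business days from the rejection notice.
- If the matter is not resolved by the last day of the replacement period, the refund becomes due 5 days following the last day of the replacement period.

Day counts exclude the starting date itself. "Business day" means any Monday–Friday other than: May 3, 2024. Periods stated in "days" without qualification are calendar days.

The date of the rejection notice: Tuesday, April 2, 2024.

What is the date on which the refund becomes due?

The last day of the replacement period: 5 business days after Tuesday, April 2, 2024, skipping weekends — Apr 3, Apr 4, Apr 5, Apr 8, Apr 9 — lands on Tuesday, April 9, 2024.
Adding 5 calendar days to April 9, 2024 gives April 14, 2024, which is the date on which the refund becomes due.

April 14, 2024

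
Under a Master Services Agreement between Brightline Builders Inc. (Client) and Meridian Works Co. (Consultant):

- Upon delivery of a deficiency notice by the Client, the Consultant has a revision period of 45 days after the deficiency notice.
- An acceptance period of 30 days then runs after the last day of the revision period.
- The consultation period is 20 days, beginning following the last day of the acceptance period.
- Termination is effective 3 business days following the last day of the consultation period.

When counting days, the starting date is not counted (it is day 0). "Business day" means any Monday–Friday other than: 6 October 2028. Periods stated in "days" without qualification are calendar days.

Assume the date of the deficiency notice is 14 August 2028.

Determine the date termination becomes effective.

22 November 2028

The last day of the revision period: 45 calendar days after 14 August 2028 is 28 September 2028.
The last day of the acceptance period: 30 calendar days after 28 September 2028 is 28 October 2028.
The last day of the consultation period: 20 calendar days after 28 October 2028 is 17 November 2028.
From Friday, 17 November 2028, 3 business days (Nov 20, Nov 21, Nov 22, skipping weekends) brings us to Wednesday, 22 November 2028, which is the date termination becomes effective.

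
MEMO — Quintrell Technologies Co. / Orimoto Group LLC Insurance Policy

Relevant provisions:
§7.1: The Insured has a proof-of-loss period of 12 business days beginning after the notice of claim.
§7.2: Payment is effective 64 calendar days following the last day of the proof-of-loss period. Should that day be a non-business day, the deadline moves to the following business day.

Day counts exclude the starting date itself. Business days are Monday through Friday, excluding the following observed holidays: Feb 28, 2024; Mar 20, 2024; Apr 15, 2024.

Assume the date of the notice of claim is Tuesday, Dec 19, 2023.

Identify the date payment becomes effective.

From Tuesday, Dec 19, 2023, 12 business days (Dec 20, Dec 21, Dec 22, Dec 25, …, Jan 2, Jan 3, Jan 4, skipping weekends) brings us to Thursday, Jan 4, 2024, which is the last day of the proof-of-loss period.
The date payment becomes effective: 64 calendar days after Jan 4, 2024 is Mar 8, 2024. Mar 8, 2024 is a Friday and is not a listed holiday, so no roll-forward applies.

Mar 8, 2024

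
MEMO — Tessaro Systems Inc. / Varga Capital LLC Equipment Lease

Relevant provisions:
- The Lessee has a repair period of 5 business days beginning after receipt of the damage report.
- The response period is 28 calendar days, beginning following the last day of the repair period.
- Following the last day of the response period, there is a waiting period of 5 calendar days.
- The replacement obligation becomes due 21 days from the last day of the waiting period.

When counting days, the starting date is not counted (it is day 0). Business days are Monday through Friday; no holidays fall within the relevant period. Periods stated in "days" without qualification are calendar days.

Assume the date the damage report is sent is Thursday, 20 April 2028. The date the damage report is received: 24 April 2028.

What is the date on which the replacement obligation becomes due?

The last day of the repair period: counting 5 business days from Monday, 24 April 2028 (Apr 25, Apr 26, Apr 27, Apr 28, May 1, skipping weekends) reaches Monday, 1 May 2028.
Adding 28 calendar days to 1 May 2028 gives 29 May 2028, which is the last day of the response period.
The last day of the waiting period: 5 calendar days after 29 May 2028 is 3 June 2028.
Adding 21 calendar days to 3 June 2028 gives 24 June 2028, which is the date on which the replacement obligation becomes due.

24 June 2028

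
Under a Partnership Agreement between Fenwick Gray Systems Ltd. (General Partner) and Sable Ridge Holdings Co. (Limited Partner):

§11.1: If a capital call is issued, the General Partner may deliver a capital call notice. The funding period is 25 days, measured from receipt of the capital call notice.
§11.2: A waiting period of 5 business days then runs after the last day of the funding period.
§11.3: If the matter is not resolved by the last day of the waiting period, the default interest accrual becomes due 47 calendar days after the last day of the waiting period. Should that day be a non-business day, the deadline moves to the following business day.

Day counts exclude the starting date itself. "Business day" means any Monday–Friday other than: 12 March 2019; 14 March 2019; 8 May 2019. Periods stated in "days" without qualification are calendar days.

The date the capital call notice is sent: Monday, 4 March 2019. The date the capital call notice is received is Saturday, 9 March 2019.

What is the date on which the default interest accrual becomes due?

27 May 2019

The last day of the funding period: 9 March 2019 + 25 days = 3 April 2019.
The last day of the waiting period: 5 business days after Wednesday, 3 April 2019, skipping weekends — Apr 4, Apr 5, Apr 8, Apr 9, Apr 10 — lands on Wednesday, 10 April 2019.
Adding 47 calendar days to 10 April 2019 gives 27 May 2019, which is the date on which the default interest accrual becomes due. 27 May 2019 is a Monday and is not a listed holiday, so no roll-forward applies.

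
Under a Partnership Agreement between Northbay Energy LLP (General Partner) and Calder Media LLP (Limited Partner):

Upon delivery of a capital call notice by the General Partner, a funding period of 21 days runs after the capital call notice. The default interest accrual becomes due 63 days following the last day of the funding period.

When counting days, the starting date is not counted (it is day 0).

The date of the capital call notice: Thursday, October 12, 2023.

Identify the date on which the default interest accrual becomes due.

The last day of the funding period: 21 calendar days after October 12, 2023 is November 2, 2023.
The date on which the default interest accrual becomes due: 63 calendar days after November 2, 2023 is January 4, 2024.

January 4, 2024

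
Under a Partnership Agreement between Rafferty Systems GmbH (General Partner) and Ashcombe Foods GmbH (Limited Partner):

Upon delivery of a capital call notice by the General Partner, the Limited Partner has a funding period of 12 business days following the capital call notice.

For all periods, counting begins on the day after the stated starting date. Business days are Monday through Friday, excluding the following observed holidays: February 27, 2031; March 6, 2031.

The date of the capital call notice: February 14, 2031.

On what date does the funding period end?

The last day of the funding period: 12 business days after Friday, February 14, 2031, skipping weekends and the listed holiday on Feb 27 — Feb 17, Feb 18, Feb 19, Feb 20, …, Mar 3, Mar 4, Mar 5 — lands on Wednesday, March 5, 2031.

March 5, 2031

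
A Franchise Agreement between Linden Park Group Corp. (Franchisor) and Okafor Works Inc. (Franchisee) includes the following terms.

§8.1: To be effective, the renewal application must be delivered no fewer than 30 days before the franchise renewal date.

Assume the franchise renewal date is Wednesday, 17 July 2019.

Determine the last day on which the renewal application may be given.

17 July 2019 minus 30 days is 17 June 2019.

17 June 2019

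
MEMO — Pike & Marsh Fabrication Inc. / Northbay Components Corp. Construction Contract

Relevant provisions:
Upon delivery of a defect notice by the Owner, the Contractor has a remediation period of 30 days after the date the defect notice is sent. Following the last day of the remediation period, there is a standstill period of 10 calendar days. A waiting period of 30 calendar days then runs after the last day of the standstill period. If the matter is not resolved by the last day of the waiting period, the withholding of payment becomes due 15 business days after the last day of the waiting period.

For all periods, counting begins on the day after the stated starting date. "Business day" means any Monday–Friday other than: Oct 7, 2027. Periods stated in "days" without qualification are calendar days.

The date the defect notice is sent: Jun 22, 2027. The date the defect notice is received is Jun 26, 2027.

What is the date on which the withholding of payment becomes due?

Sep 21, 2027

Adding 30 calendar days to Jun 22, 2027 gives Jul 22, 2027, which is the last day of the remediation period.
The last day of the standstill period: Jul 22, 2027 + 10 days = Aug 1, 2027.
Adding 30 calendar days to Aug 1, 2027 gives Aug 31, 2027, which is the last day of the waiting period.
From Tuesday, Aug 31, 2027, 15 business days (Sep 1, Sep 2, Sep 3, Sep 6, …, Sep 17, Sep 20, Sep 21, skipping weekends) brings us to Tuesday, Sep 21, 2027, which is the date on which the withholding of payment becomes due.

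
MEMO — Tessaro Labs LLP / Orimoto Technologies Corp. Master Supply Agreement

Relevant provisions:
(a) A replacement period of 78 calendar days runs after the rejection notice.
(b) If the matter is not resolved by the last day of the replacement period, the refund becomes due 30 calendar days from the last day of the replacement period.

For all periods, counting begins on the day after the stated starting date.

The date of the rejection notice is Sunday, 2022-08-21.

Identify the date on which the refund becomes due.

The last day of the replacement period: 2022-08-21 + 78 days = 2022-11-07.
The date on which the refund becomes due: 30 calendar days after 2022-11-07 is 2022-12-07.

2022-12-07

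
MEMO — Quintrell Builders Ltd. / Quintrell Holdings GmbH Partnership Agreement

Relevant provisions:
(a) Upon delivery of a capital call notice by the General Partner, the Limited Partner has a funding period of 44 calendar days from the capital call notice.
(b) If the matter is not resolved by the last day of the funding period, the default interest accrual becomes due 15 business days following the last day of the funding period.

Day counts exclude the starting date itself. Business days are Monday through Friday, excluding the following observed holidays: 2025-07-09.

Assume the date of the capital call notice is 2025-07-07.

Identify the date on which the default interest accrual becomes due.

The last day of the funding period: 2025-07-07 + 44 days = 2025-08-20.
The date on which the default interest accrual becomes due: counting 15 business days from Wednesday, 2025-08-20 (Aug 21, Aug 22, Aug 25, Aug 26, …, Sep 8, Sep 9, Sep 10, skipping weekends) reaches Wednesday, 2025-09-10.

2025-09-10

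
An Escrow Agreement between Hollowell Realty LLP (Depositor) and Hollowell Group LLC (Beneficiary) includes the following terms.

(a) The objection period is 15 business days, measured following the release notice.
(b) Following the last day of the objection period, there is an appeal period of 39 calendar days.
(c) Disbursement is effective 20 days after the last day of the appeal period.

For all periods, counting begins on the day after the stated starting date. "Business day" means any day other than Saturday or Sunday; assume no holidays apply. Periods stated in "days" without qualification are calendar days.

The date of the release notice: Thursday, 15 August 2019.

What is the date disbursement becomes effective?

3 November 2019

The last day of the objection period: counting 15 business days from Thursday, 15 August 2019 (Aug 16, Aug 19, Aug 20, Aug 21, …, Sep 3, Sep 4, Sep 5, skipping weekends) reaches Thursday, 5 September 2019.
Adding 39 calendar days to 5 September 2019 gives 14 October 2019, which is the last day of the appeal period.
The date disbursement becomes effective: 20 calendar days after 14 October 2019 is 3 November 2019.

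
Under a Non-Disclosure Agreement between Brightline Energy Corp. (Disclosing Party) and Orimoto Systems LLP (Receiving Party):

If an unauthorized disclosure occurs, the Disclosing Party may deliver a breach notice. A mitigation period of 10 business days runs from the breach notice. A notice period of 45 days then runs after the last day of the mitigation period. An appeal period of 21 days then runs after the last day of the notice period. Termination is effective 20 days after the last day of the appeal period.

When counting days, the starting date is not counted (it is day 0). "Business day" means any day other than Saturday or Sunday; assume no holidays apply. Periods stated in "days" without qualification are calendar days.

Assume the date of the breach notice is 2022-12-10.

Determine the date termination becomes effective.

From Saturday, 2022-12-10, 10 business days (Dec 12, Dec 13, Dec 14, Dec 15, Dec 16, Dec 19, Dec 20, Dec 21, Dec 22, Dec 23, skipping weekends) brings us to Friday, 2022-12-23, which is the last day of the mitigation period.
The last day of the notice period: 45 calendar days after 2022-12-23 is 2023-02-06.
The last day of the appeal period: 2023-02-06 + 21 days = 2023-02-27.
The date termination becomes effective: 20 calendar days after 2023-02-27 is 2023-03-19.

2023-03-19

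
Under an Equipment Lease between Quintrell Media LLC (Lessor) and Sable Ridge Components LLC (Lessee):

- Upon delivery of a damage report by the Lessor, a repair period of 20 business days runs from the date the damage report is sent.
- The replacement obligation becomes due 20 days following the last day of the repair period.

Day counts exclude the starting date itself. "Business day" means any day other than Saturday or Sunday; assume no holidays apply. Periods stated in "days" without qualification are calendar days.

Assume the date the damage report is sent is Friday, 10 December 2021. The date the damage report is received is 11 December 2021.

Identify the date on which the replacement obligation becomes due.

From Friday, 10 December 2021, 20 business days (Dec 13, Dec 14, Dec 15, Dec 16, …, Jan 5, Jan 6, Jan 7, skipping weekends) brings us to Friday, 7 January 2022, which is the last day of the repair period.
Adding 20 calendar days to 7 January 2022 gives 27 January 2022, which is the date on which the replacement obligation becomes due.

27 January 2022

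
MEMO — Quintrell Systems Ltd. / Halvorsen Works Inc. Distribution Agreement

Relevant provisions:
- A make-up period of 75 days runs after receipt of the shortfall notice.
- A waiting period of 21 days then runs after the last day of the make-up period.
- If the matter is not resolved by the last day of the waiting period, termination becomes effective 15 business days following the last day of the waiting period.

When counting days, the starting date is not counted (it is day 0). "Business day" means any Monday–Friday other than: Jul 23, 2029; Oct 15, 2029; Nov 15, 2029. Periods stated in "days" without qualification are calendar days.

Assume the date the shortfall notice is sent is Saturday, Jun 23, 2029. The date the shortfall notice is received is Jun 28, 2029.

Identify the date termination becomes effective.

Oct 24, 2029

Adding 75 calendar days to Jun 28, 2029 gives Sep 11, 2029, which is the last day of the make-up period.
The last day of the waiting period: Sep 11, 2029 + 21 days = Oct 2, 2029.
From Tuesday, Oct 2, 2029, 15 business days (Oct 3, Oct 4, Oct 5, Oct 8, …, Oct 22, Oct 23, Oct 24, skipping weekends and the listed holiday on Oct 15) brings us to Wednesday, Oct 24, 2029, which is the date termination becomes effective.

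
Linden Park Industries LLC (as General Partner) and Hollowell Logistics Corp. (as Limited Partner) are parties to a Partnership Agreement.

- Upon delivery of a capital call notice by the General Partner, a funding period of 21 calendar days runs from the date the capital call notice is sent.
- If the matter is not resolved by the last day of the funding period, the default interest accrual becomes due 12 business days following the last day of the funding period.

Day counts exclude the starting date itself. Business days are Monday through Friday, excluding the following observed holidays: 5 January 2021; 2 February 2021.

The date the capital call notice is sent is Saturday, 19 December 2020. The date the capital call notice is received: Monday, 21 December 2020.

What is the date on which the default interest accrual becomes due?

26 January 2021

Adding 21 calendar days to 19 December 2020 gives 9 January 2021, which is the last day of the funding period.
The date on which the default interest accrual becomes due: 12 business days after Saturday, 9 January 2021, skipping weekends — Jan 11, Jan 12, Jan 13, Jan 14, …, Jan 22, Jan 25, Jan 26 — lands on Tuesday, 26 January 2021.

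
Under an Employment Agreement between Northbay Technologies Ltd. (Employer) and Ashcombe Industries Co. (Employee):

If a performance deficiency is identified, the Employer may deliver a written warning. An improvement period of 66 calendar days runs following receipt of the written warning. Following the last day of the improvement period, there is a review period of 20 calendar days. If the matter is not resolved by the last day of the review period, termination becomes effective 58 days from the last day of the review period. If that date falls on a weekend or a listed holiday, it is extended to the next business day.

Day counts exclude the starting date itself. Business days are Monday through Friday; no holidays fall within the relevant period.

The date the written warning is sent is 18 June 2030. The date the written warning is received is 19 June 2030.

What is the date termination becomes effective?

The last day of the improvement period: 19 June 2030 + 66 days = 24 August 2030.
Adding 20 calendar days to 24 August 2030 gives 13 September 2030, which is the last day of the review period.
The date termination becomes effective: 13 September 2030 + 58 days = 10 November 2030. That falls on a Sunday, so it rolls to the next business day, Monday, 11 November 2030.

11 November 2030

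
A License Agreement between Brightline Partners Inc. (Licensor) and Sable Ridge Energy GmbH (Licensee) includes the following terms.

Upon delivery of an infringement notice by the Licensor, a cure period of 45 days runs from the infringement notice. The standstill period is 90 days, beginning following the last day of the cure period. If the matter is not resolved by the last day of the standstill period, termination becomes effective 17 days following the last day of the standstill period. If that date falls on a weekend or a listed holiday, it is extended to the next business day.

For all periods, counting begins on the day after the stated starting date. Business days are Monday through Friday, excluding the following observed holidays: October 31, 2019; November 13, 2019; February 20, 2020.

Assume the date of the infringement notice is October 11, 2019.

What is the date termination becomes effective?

Adding 45 calendar days to October 11, 2019 gives November 25, 2019, which is the last day of the cure period.
The last day of the standstill period: 90 calendar days after November 25, 2019 is February 23, 2020.
The date termination becomes effective: February 23, 2020 + 17 days = March 11, 2020. March 11, 2020 is a Wednesday and is not a listed holiday, so no roll-forward applies.

March 11, 2020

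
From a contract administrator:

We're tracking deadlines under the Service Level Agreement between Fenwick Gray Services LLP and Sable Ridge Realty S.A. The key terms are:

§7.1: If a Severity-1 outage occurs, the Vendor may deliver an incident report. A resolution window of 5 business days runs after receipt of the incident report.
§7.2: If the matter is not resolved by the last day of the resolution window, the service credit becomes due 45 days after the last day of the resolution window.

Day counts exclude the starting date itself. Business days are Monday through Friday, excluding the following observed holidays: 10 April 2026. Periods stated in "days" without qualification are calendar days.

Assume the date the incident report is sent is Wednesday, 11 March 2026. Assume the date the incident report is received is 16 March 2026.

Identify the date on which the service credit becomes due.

7 May 2026

The last day of the resolution window: 5 business days after Monday, 16 March 2026, skipping weekends — Mar 17, Mar 18, Mar 19, Mar 20, Mar 23 — lands on Monday, 23 March 2026.
The date on which the service credit becomes due: 45 calendar days after 23 March 2026 is 7 May 2026.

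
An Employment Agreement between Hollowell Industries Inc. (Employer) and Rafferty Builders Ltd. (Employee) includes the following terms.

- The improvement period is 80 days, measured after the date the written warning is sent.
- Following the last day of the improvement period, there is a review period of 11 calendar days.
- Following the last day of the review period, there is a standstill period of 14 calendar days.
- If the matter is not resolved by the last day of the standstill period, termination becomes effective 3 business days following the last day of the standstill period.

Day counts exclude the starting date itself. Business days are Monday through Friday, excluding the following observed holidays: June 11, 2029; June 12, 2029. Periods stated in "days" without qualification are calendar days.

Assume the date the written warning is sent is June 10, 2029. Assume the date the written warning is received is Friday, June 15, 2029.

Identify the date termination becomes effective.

Adding 80 calendar days to June 10, 2029 gives August 29, 2029, which is the last day of the improvement period.
The last day of the review period: 11 calendar days after August 29, 2029 is September 9, 2029.
Adding 14 calendar days to September 9, 2029 gives September 23, 2029, which is the last day of the standstill period.
From Sunday, September 23, 2029, 3 business days (Sep 24, Sep 25, Sep 26, skipping weekends) brings us to Wednesday, September 26, 2029, which is the date termination becomes effective.

September 26, 2029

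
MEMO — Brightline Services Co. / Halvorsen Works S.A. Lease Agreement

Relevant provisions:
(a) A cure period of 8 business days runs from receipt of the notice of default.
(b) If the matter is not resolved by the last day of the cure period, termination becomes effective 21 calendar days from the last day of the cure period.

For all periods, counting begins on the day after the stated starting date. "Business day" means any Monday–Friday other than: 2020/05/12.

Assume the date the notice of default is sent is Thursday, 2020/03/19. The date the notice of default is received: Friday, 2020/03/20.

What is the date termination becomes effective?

2020/04/22

The last day of the cure period: 8 business days after Friday, 2020/03/20, skipping weekends — Mar 23, Mar 24, Mar 25, Mar 26, Mar 27, Mar 30, Mar 31, Apr 1 — lands on Wednesday, 2020/04/01.
The date termination becomes effective: 2020/04/01 + 21 days = 2020/04/22.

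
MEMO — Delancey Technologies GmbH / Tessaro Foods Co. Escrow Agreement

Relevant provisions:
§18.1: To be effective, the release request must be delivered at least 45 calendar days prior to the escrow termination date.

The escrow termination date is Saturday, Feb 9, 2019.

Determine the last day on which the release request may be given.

Feb 9, 2019 minus 45 days is Dec 26, 2018.

Dec 26, 2018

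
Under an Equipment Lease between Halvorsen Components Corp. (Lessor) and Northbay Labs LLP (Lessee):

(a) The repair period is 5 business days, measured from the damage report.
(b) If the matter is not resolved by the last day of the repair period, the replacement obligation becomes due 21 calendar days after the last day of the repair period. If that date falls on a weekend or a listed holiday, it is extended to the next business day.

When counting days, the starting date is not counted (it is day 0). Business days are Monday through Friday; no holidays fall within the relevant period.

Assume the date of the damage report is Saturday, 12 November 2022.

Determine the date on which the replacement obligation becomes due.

From Saturday, 12 November 2022, 5 business days (Nov 14, Nov 15, Nov 16, Nov 17, Nov 18, skipping weekends) brings us to Friday, 18 November 2022, which is the last day of the repair period.
Adding 21 calendar days to 18 November 2022 gives 9 December 2022, which is the date on which the replacement obligation becomes due. 9 December 2022 is a Friday, so no roll-forward applies.

9 December 2022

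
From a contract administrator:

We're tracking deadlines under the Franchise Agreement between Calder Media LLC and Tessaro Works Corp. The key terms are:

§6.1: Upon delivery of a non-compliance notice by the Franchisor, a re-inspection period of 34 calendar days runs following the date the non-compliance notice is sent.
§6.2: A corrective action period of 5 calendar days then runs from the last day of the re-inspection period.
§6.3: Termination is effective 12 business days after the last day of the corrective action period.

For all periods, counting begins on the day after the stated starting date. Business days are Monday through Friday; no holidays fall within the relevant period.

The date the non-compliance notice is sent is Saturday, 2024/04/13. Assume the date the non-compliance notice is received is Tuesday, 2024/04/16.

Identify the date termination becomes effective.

2024/06/07

The last day of the re-inspection period: 34 calendar days after 2024/04/13 is 2024/05/17.
Adding 5 calendar days to 2024/05/17 gives 2024/05/22, which is the last day of the corrective action period.
From Wednesday, 2024/05/22, 12 business days (May 23, May 24, May 27, May 28, …, Jun 5, Jun 6, Jun 7, skipping weekends) brings us to Friday, 2024/06/07, which is the date termination becomes effective.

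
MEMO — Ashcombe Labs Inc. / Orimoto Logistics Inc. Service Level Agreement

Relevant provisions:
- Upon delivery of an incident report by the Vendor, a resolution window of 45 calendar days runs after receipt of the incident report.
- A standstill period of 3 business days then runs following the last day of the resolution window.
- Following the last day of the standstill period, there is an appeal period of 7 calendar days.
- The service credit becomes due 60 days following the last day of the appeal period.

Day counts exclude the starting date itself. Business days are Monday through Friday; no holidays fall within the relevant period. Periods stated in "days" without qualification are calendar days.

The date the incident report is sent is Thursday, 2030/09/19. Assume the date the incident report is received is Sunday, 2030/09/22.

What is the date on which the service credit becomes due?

2031/01/17

The last day of the resolution window: 2030/09/22 + 45 days = 2030/11/06.
The last day of the standstill period: 3 business days after Wednesday, 2030/11/06, skipping weekends — Nov 7, Nov 8, Nov 11 — lands on Monday, 2030/11/11.
The last day of the appeal period: 7 calendar days after 2030/11/11 is 2030/11/18.
The date on which the service credit becomes due: 60 calendar days after 2030/11/18 is 2031/01/17.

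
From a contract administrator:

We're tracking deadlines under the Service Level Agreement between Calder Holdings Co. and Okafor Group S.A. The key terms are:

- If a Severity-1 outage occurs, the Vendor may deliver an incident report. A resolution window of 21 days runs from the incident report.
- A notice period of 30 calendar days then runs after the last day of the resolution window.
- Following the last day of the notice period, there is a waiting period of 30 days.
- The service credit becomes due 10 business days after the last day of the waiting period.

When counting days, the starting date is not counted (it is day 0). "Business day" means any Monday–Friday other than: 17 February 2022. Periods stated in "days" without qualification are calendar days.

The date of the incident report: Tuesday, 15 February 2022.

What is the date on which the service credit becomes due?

The last day of the resolution window: 21 calendar days after 15 February 2022 is 8 March 2022.
The last day of the notice period: 8 March 2022 + 30 days = 7 April 2022.
The last day of the waiting period: 30 calendar days after 7 April 2022 is 7 May 2022.
From Saturday, 7 May 2022, 10 business days (May 9, May 10, May 11, May 12, May 13, May 16, May 17, May 18, May 19, May 20, skipping weekends) brings us to Friday, 20 May 2022, which is the date on which the service credit becomes due.

20 May 2022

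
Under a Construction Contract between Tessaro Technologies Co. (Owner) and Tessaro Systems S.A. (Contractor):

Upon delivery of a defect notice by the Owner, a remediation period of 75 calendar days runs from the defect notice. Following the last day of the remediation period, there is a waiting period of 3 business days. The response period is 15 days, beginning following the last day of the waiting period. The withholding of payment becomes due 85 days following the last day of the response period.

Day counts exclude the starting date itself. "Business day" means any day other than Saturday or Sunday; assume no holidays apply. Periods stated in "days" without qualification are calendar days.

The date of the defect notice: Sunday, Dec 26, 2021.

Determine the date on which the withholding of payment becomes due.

The last day of the remediation period: 75 calendar days after Dec 26, 2021 is Mar 11, 2022.
From Friday, Mar 11, 2022, 3 business days (Mar 14, Mar 15, Mar 16, skipping weekends) brings us to Wednesday, Mar 16, 2022, which is the last day of the waiting period.
Adding 15 calendar days to Mar 16, 2022 gives Mar 31, 2022, which is the last day of the response period.
Adding 85 calendar days to Mar 31, 2022 gives Jun 24, 2022, which is the date on which the withholding of payment becomes due.

Jun 24, 2022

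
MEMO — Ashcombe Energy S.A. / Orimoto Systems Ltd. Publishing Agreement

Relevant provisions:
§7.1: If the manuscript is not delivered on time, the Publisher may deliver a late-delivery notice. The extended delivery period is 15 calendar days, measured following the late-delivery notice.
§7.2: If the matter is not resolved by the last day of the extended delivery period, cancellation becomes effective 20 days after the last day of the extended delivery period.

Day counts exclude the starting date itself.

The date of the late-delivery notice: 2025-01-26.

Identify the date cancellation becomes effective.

The last day of the extended delivery period: 15 calendar days after 2025-01-26 is 2025-02-10.
The date cancellation becomes effective: 2025-02-10 + 20 days = 2025-03-02.

2025-03-02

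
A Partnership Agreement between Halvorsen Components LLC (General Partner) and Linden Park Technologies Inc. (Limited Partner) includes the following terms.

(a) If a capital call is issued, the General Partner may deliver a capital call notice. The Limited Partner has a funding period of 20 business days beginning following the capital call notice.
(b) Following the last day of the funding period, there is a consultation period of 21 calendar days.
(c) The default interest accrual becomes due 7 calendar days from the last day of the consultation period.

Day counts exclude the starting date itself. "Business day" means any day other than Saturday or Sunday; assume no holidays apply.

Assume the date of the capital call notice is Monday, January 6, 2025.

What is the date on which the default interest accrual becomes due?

The last day of the funding period: counting 20 business days from Monday, January 6, 2025 (Jan 7, Jan 8, Jan 9, Jan 10, …, Jan 30, Jan 31, Feb 3, skipping weekends) reaches Monday, February 3, 2025.
The last day of the consultation period: February 3, 2025 + 21 days = February 24, 2025.
Adding 7 calendar days to February 24, 2025 gives March 3, 2025, which is the date on which the default interest accrual becomes due.

March 3, 2025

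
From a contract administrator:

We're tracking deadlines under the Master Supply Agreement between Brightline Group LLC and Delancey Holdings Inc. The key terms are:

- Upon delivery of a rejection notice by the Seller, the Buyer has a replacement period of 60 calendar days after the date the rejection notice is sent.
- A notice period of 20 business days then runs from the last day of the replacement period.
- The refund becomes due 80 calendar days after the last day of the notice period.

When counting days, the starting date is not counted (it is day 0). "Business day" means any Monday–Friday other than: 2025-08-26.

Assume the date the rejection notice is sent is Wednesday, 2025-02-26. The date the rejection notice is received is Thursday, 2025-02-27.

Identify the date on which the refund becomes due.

2025-08-11

The last day of the replacement period: 2025-02-26 + 60 days = 2025-04-27.
The last day of the notice period: counting 20 business days from Sunday, 2025-04-27 (Apr 28, Apr 29, Apr 30, May 1, …, May 21, May 22, May 23, skipping weekends) reaches Friday, 2025-05-23.
Adding 80 calendar days to 2025-05-23 gives 2025-08-11, which is the date on which the refund becomes due.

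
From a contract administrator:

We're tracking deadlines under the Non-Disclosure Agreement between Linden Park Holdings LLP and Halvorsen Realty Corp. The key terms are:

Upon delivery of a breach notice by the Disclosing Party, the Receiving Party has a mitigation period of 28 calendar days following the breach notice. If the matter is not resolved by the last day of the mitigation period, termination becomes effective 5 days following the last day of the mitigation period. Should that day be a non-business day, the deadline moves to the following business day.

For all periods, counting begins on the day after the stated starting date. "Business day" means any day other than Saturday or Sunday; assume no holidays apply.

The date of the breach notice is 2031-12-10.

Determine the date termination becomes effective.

The last day of the mitigation period: 2031-12-10 + 28 days = 2032-01-07.
The date termination becomes effective: 5 calendar days after 2032-01-07 is 2032-01-12. 2032-01-12 is a Monday, so no roll-forward applies.

2032-01-12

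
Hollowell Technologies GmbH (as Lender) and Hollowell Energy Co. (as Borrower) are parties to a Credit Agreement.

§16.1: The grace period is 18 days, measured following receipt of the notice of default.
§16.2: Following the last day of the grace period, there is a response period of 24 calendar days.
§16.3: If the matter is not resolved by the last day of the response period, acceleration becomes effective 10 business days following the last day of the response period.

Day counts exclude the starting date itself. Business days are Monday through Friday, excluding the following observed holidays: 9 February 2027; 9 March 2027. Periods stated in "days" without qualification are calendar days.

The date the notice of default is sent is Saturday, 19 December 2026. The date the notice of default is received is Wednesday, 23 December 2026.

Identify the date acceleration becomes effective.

18 February 2027

The last day of the grace period: 18 calendar days after 23 December 2026 is 10 January 2027.
The last day of the response period: 10 January 2027 + 24 days = 3 February 2027.
From Wednesday, 3 February 2027, 10 business days (Feb 4, Feb 5, Feb 8, Feb 10, Feb 11, Feb 12, Feb 15, Feb 16, Feb 17, Feb 18, skipping weekends and the listed holiday on Feb 9) brings us to Thursday, 18 February 2027, which is the date acceleration becomes effective.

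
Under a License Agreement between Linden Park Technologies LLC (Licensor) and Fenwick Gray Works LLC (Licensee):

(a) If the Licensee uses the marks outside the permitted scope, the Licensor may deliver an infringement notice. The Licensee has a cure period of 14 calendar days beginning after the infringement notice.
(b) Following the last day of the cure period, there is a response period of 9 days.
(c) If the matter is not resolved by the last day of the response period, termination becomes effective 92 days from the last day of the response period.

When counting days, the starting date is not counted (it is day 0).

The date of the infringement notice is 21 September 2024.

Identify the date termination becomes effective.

The last day of the cure period: 14 calendar days after 21 September 2024 is 5 October 2024.
The last day of the response period: 5 October 2024 + 9 days = 14 October 2024.
The date termination becomes effective: 92 calendar days after 14 October 2024 is 14 January 2025.

14 January 2025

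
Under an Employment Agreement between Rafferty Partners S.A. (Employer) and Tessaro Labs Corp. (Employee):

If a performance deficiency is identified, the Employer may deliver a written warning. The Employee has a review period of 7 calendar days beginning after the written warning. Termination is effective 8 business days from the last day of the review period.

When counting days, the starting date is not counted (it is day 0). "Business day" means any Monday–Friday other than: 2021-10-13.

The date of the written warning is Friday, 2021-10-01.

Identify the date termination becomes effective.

Adding 7 calendar days to 2021-10-01 gives 2021-10-08, which is the last day of the review period.
From Friday, 2021-10-08, 8 business days (Oct 11, Oct 12, Oct 14, Oct 15, Oct 18, Oct 19, Oct 20, Oct 21, skipping weekends and the listed holiday on Oct 13) brings us to Thursday, 2021-10-21, which is the date termination becomes effective.

2021-10-21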